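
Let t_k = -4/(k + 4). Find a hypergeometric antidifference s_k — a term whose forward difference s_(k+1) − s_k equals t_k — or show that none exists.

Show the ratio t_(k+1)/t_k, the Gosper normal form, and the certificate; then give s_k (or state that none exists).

not Gosper-summable; s_k does not exist

Step 1: r(k) = (k + 4)/(k + 5).
Take A(k)=k + 4, B(k)=k + 5, C(k)=1.
Solve (k + 4)·f(k+1) − (k + 4)·f(k) = 1.
deg f ≤ 0 (via 1,1,0).
Generic f = c0 gives residual -1; -1 = 0 cannot hold, so t_k is not Gosper-summable.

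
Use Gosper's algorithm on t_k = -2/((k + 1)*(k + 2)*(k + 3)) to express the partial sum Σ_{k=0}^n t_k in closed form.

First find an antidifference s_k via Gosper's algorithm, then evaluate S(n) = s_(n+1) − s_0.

r(k) = (k + 1)/(k + 4) after simplifying.
Normal form (A,B,C) = (k + 1, k + 4, 1).
Set up (k + 1)·f(k+1) − (k + 3)·f(k) − (1) = 0.
deg f ≤ 2 (via 1,1,0).
Solving with deg f ≤ 2: f(k) = k*(k + 3)/4.
R(k) = B(k−1)·f(k)/C(k) = k*(k + 3)**2/4; s_k = R·t_k = k*(-k - 3)/(2*(k + 1)*(k + 2)).
s_(k+1) − s_k = -2/(k**3 + 6*k**2 + 11*k + 6) = t_k.
Σ_(k=0)^n t_k = s_(n+1) − s_(0) = ((-n**2 - 5*n - 4)/(2*(n**2 + 5*n + 6))) − (0), i.e. (-n**2 - 5*n - 4)/(2*(n**2 + 5*n + 6)).

S(n) = (-n**2 - 5*n - 4)/(2*(n**2 + 5*n + 6))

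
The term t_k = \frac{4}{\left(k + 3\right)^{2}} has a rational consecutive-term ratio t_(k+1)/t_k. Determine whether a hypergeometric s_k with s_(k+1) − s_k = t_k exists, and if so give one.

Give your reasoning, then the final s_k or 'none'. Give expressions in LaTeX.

none (Gosper's algorithm certifies no s_k)

r(k) = (k + 3)**2/(k + 4)**2 after simplifying.
Gosper form: A/B · C(k+1)/C(k) with A=k**2 + 6*k + 9, B=k**2 + 8*k + 16, C=1.
Set up (k**2 + 6*k + 9)·f(k+1) − (k**2 + 6*k + 9)·f(k) − (1) = 0.
Bound: deg f ≤ 0.
f = c0 ⇒ A·f(k+1) − B(k−1)·f(k) − C = -1. The system {-1 = 0} is inconsistent; no antidifference.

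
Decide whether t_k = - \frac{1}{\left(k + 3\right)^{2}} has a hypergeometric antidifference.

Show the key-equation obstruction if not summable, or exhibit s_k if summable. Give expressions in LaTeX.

No — t_k has no hypergeometric antidifference.

r(k) = (k + 3)**2/(k + 4)**2 after simplifying.
Factor: A=k**2 + 6*k + 9; B=k**2 + 8*k + 16; C=1.
f must satisfy (k**2 + 6*k + 9)·f(k+1) − (k**2 + 6*k + 9)·f(k) = 1.
Degrees (2,2,0) ⇒ d ≤ 0.
Put f(k) = c0: A·f(k+1) − B(k−1)·f(k) − C = -1; need -1 = 0 — inconsistent ⇒ no f, not summable.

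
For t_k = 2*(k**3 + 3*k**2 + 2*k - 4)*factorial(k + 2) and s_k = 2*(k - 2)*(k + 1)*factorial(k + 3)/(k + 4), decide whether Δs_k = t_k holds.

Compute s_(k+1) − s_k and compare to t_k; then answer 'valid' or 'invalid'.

s_(k+1) = 2*(k - 1)*(k + 2)*factorial(k + 4)/(k + 5)
s_(k+1) − s_k = 2*(k**4 + 8*k**3 + 18*k**2 + 7*k - 22)*factorial(k + 3)/((k + 4)*(k + 5))
(s_(k+1) − s_k) − t_k = -2*(k**4 + 7*k**3 + 13*k**2 + 5*k - 14)*factorial(k + 2)/((k + 4)*(k + 5))

Invalid: residual -2*(k**4 + 7*k**3 + 13*k**2 + 5*k - 14)*factorial(k + 2)/((k + 4)*(k + 5)) ≠ 0.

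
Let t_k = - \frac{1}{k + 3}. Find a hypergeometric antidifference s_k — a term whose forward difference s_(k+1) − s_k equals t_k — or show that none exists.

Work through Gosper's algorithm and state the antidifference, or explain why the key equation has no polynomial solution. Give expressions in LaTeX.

none (Gosper's algorithm certifies no s_k)

Ratio r(k) = (k + 3)/(k + 4).
So A=k + 3 and B=k + 4, with C=1.
Need (k + 3)·f(k+1) − (k + 3)·f(k) = 1.
From deg A=1, deg B=1, deg C=0: d=0.
Write f(k) = c0. Then LHS − RHS = -1, requiring -1 = 0: contradictory. No certificate.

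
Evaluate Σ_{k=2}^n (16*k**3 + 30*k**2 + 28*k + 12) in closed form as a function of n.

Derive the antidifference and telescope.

t_(k+1)/t_k = (8*k**3 + 39*k**2 + 68*k + 43)/(8*k**3 + 15*k**2 + 14*k + 6).
Normal form (A,B,C) = (1, 1, k**3 + 15*k**2/8 + 7*k/4 + 3/4).
Key eq: (1)·f(k+1) = (1)·f(k) + (k**3 + 15*k**2/8 + 7*k/4 + 3/4).
Degrees (0,0,3) ⇒ d ≤ 4.
Coefficient equations give f(k) = k*(4*k**3 + 2*k**2 + 3*k + 3)/16.
Get s_k = R·t_k = k*(4*k**3 + 2*k**2 + 3*k + 3) with R(k) = B(k−1)f(k)/C(k) = k*(4*k**3 + 2*k**2 + 3*k + 3)/(2*(8*k**3 + 15*k**2 + 14*k + 6)).
Δs = 16*k**3 + 30*k**2 + 28*k + 12, as required.
Σ_(k=2)^n t_k = s_(n+1) − s_(2) = (4*n**4 + 18*n**3 + 33*n**2 + 31*n + 12) − (98), i.e. 4*n**4 + 18*n**3 + 33*n**2 + 31*n - 86.

S(n) = 4*n**4 + 18*n**3 + 33*n**2 + 31*n - 86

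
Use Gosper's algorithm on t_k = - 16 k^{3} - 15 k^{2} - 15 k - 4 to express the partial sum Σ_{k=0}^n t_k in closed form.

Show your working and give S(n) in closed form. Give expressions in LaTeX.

S(n) = - 4 n^{4} - 13 n^{3} - 19 n^{2} - 14 n - 4

The ratio is (16*k**3 + 63*k**2 + 93*k + 50)/(16*k**3 + 15*k**2 + 15*k + 4).
Factor: A=1; B=1; C=k**3 + 15*k**2/16 + 15*k/16 + 1/4.
Need (1)·f(k+1) − (1)·f(k) = k**3 + 15*k**2/16 + 15*k/16 + 1/4.
Bound: deg f ≤ 4.
Solve for f: f(k) = k*(4*k**3 - 3*k**2 + 4*k - 1)/16 (degree 4 ≤ 4).
Get s_k = R·t_k = k*(-4*k**3 + 3*k**2 - 4*k + 1) with R(k) = B(k−1)f(k)/C(k) = k*(4*k**3 - 3*k**2 + 4*k - 1)/(16*k**3 + 15*k**2 + 15*k + 4).
Δs = -16*k**3 - 15*k**2 - 15*k - 4, as required.
s_(n+1) = -4*n**4 - 13*n**3 - 19*n**2 - 14*n - 4 and s_(0) = 0, so S(n) = -4*n**4 - 13*n**3 - 19*n**2 - 14*n - 4.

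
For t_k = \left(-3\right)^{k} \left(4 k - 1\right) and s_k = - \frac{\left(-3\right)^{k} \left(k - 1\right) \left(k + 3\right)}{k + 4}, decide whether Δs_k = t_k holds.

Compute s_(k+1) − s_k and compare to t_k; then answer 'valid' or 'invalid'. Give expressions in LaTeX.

Invalid: residual \frac{\left(-3\right)^{k} \left(- 4 k^{2} - 16 k + 5\right)}{k^{2} + 9 k + 20} ≠ 0.

s_(k+1) = 3*(-3)**k*k*(k + 4)/(k + 5)
s_(k+1) − s_k = (-3)**k*(4*k**3 + 31*k**2 + 55*k - 15)/(k**2 + 9*k + 20)
(s_(k+1) − s_k) − t_k = (-3)**k*(-4*k**2 - 16*k + 5)/(k**2 + 9*k + 20)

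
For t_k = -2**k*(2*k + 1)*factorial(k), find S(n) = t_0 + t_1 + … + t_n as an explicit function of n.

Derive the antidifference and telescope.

S(n) = -2*2**n*factorial(n + 1) + 1

r(k) = 2*(k + 1)*(2*k + 3)/(2*k + 1) after simplifying.
Gosper form: A/B · C(k+1)/C(k) with A=2*k + 2, B=1, C=k + 1/2.
Key eq: (2*k + 2)·f(k+1) = (1)·f(k) + (k + 1/2).
Degrees (1,0,1) ⇒ d ≤ 0.
Solving with deg f ≤ 0: f(k) = 1/2.
Then R = B(k−1)f/C = 1/(2*k + 1), so s_k = R(k)·t_k = -2**k*factorial(k).
Check: Δs_k = -2**k*(2*k + 1)*factorial(k). ✓
Telescope: S(n) = s_(n+1) − s_(0) = -2**(n + 1)*factorial(n + 1) − (-1) = -2*2**n*factorial(n + 1) + 1.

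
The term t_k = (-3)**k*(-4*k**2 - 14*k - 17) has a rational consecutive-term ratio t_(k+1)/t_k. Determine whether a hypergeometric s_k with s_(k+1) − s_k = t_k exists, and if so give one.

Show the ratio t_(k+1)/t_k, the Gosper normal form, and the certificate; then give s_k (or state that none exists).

Step 1: r(k) = 3*(-4*k**2 - 22*k - 35)/(4*k**2 + 14*k + 17).
Take A(k)=-3, B(k)=1, C(k)=k**2 + 7*k/2 + 17/4.
Solve (-3)·f(k+1) − (1)·f(k) = k**2 + 7*k/2 + 17/4.
Degrees (0,0,2) ⇒ d ≤ 2.
A polynomial solution: f(k) = -(k**2 + 2*k + 2)/4.
Get s_k = R·t_k = (-3)**k*(k**2 + 2*k + 2) with R(k) = B(k−1)f(k)/C(k) = -(k**2 + 2*k + 2)/(4*k**2 + 14*k + 17).
Check: Δs_k = (-3)**k*(-4*k**2 - 14*k - 17). ✓

s_k = (-3)**k*(k**2 + 2*k + 2)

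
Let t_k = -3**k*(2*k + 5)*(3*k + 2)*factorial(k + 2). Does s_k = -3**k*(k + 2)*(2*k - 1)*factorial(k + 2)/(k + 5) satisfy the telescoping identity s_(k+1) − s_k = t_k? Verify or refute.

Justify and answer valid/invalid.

s_(k+1) = -3**(k + 1)*(k + 3)*(2*k + 1)*factorial(k + 3)/(k + 6)
s_(k+1) − s_k = -3**k*(6*k**4 + 67*k**3 + 252*k**2 + 371*k + 147)*factorial(k + 2)/((k + 5)*(k + 6))
(s_(k+1) − s_k) − t_k = 3**(k + 1)*(6*k**3 + 49*k**2 + 103*k + 51)*factorial(k + 2)/((k + 5)*(k + 6))

Invalid: residual 3**(k + 1)*(6*k**3 + 49*k**2 + 103*k + 51)*factorial(k + 2)/((k + 5)*(k + 6)) ≠ 0.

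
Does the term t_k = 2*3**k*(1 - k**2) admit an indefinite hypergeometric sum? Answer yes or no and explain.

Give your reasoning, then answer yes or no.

r(k) = 3*k*(k + 2)/(k**2 - 1) after simplifying.
Normal form (A,B,C) = (3, 1, k**2 - 1).
Key eq: (3)·f(k+1) = (1)·f(k) + (k**2 - 1).
From deg A=0, deg B=0, deg C=2: d=2.
Solve for f: f(k) = (k - 2)*(k - 1)/2 (degree 2 ≤ 2).
Get s_k = R·t_k = 3**k*(-k**2 + 3*k - 2) with R(k) = B(k−1)f(k)/C(k) = (k - 2)/(2*(k + 1)).
Verify: 2*3**k*(1 - k**2) matches t_k.

Yes. s_k = 3**k*(-k**2 + 3*k - 2).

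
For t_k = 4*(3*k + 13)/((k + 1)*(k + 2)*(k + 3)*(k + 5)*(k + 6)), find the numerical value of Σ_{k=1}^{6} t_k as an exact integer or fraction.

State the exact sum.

Σ = 23/216

Step 1: r(k) = (k + 1)*(k + 5)*(3*k + 16)/((k + 4)*(k + 7)*(3*k + 13)).
Take A(k)=k + 1, B(k)=k + 7, C(k)=k**2 + 25*k/3 + 52/3.
Need (k + 1)·f(k+1) − (k + 6)·f(k) = k**2 + 25*k/3 + 52/3.
Degrees (1,1,2) ⇒ d ≤ 5.
A polynomial solution: f(k) = k*(k + 3)*(k + 4)*(k**2 + 8*k + 17)/30.
So s_k = (B(k−1)f/C)·t_k = (k*(k + 3)*(k + 6)*(k**2 + 8*k + 17)/(10*(3*k + 13)))·t_k = 2*k*(k**2 + 8*k + 17)/(5*(k**3 + 8*k**2 + 17*k + 10)).
Check: Δs_k = 4*(3*k + 13)/(k**5 + 17*k**4 + 107*k**3 + 307*k**2 + 396*k + 180). ✓
Evaluate s at k=7 and k=1: 427/1080 and 13/45; difference 23/216.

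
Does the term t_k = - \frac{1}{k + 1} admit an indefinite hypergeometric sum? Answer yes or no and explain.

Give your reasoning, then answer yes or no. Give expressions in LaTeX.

t_(k+1)/t_k = (k + 1)/(k + 2).
Normal form (A,B,C) = (k + 1, k + 2, 1).
Key eq: (k + 1)·f(k+1) = (k + 1)·f(k) + (1).
Bound: deg f ≤ 0.
Put f(k) = c0: A·f(k+1) − B(k−1)·f(k) − C = -1; need -1 = 0 — inconsistent ⇒ no f, not summable.

No; the coefficient equations for f are inconsistent.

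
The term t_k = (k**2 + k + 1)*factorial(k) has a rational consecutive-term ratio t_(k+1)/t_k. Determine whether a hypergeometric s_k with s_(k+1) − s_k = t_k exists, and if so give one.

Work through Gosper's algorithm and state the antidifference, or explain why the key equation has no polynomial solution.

s_k = k*factorial(k)

Step 1: r(k) = (k + 1)*(k + (k + 1)**2 + 2)/(k**2 + k + 1).
So A=k + 1 and B=1, with C=k**2 + k + 1.
Key eq: (k + 1)·f(k+1) = (1)·f(k) + (k**2 + k + 1).
d = 1 from the (1,0,2) case.
Coefficient equations give f(k) = k.
Get s_k = R·t_k = k*factorial(k) with R(k) = B(k−1)f(k)/C(k) = k/(k**2 + k + 1).
Check: Δs_k = (k**2 + k + 1)*factorial(k). ✓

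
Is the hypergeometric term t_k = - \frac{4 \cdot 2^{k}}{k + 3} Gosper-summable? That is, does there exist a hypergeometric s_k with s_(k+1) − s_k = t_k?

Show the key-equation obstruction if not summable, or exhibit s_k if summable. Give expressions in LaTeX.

Ratio r(k) = 2*(k + 3)/(k + 4).
Factor: A=2*k + 6; B=k + 4; C=1.
f must satisfy (2*k + 6)·f(k+1) − (k + 3)·f(k) = 1.
Bound: deg f ≤ -1.
deg f ≤ -1 is impossible — no certificate.

No — t_k has no hypergeometric antidifference.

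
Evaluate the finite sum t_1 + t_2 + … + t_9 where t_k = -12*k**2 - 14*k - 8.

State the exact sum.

Step 1: r(k) = (6*k**2 + 19*k + 17)/(6*k**2 + 7*k + 4).
Factor: A=1; B=1; C=k**2 + 7*k/6 + 2/3.
Need (1)·f(k+1) − (1)·f(k) = k**2 + 7*k/6 + 2/3.
Bound: deg f ≤ 3.
Coefficient equations give f(k) = k*(4*k**2 + k + 3)/12.
Then R = B(k−1)f/C = k*(4*k**2 + k + 3)/(2*(6*k**2 + 7*k + 4)), so s_k = R(k)·t_k = k*(-4*k**2 - k - 3).
s_(k+1) − s_k = -12*k**2 - 14*k - 8 = t_k.
Evaluate s at k=10 and k=1: -4130 and -8; difference -4122.

Σ = -4122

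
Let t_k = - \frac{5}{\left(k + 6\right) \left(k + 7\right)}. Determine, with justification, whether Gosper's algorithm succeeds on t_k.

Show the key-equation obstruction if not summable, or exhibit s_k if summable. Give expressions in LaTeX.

Compute t_(k+1)/t_k: get (k + 6)/(k + 8).
Take A(k)=k + 6, B(k)=k + 8, C(k)=1.
f must satisfy (k + 6)·f(k+1) − (k + 7)·f(k) = 1.
Degrees (1,1,0) ⇒ d ≤ 1.
Solve for f: f(k) = k/6 (degree 1 ≤ 1).
Then R = B(k−1)f/C = k*(k + 7)/6, so s_k = R(k)·t_k = -5*k/(6*k + 36).
Verify: -5/(k**2 + 13*k + 42) matches t_k.

Yes. s_k = - \frac{5 k}{6 k + 36}.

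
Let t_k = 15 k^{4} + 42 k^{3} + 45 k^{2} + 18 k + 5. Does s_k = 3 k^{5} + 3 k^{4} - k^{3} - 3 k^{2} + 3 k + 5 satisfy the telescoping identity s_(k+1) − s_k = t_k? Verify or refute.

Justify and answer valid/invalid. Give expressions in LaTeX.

valid; difference matches t_k

s_(k+1) = 3*k**5 + 18*k**4 + 41*k**3 + 42*k**2 + 21*k + 10
s_(k+1) − s_k = 15*k**4 + 42*k**3 + 45*k**2 + 18*k + 5
(s_(k+1) − s_k) − t_k = 0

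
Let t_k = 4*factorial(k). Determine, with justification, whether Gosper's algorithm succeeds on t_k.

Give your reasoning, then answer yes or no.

Ratio r(k) = k + 1.
A = k + 1, B = 1, C = 1.
Solve (k + 1)·f(k+1) − (1)·f(k) = 1.
d = -1 from the (1,0,0) case.
Bound -1 < 0, so the key equation has no polynomial solution.

No; the degree bound rules out any f.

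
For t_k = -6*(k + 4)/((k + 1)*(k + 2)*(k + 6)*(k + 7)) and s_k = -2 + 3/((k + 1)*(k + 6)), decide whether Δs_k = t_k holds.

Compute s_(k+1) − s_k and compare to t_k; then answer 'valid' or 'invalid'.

valid (s_(k+1) − s_k reduces to t_k)

s_(k+1) = -2 + 3/((k + 2)*(k + 7))
s_(k+1) − s_k = 6*(-k - 4)/(k**4 + 16*k**3 + 83*k**2 + 152*k + 84)
(s_(k+1) − s_k) − t_k = 0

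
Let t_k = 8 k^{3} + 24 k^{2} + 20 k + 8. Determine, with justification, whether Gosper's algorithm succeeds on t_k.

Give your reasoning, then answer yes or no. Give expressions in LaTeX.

Yes. s_k = 2 k \left(k^{3} + 2 k^{2} + 1\right).

The ratio is (2*k**3 + 12*k**2 + 23*k + 15)/(2*k**3 + 6*k**2 + 5*k + 2).
Gosper form: A/B · C(k+1)/C(k) with A=1, B=1, C=k**3 + 3*k**2 + 5*k/2 + 1.
Key eq: (1)·f(k+1) = (1)·f(k) + (k**3 + 3*k**2 + 5*k/2 + 1).
d = 4 from the (0,0,3) case.
Solving with deg f ≤ 4: f(k) = k*(k**3 + 2*k**2 + 1)/4.
Then R = B(k−1)f/C = k*(k**3 + 2*k**2 + 1)/(2*(k + 2)*(2*k**2 + 2*k + 1)), so s_k = R(k)·t_k = 2*k*(k**3 + 2*k**2 + 1).
Verify: 8*k**3 + 24*k**2 + 20*k + 8 matches t_k.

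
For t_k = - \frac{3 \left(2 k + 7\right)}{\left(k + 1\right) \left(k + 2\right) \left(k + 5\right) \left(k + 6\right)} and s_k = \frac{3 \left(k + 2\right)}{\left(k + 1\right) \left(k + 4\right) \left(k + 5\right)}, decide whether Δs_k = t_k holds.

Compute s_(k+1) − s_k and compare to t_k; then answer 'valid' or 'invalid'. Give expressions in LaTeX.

s_(k+1) = 3*(k + 3)/((k + 2)*(k + 5)*(k + 6))
s_(k+1) − s_k = 3*(-2*k**2 - 9*k - 12)/(k**5 + 18*k**4 + 121*k**3 + 372*k**2 + 508*k + 240)
(s_(k+1) − s_k) − t_k = 6*(3*k + 8)/(k**5 + 18*k**4 + 121*k**3 + 372*k**2 + 508*k + 240)

Invalid: residual \frac{6 \left(3 k + 8\right)}{k^{5} + 18 k^{4} + 121 k^{3} + 372 k^{2} + 508 k + 240} ≠ 0.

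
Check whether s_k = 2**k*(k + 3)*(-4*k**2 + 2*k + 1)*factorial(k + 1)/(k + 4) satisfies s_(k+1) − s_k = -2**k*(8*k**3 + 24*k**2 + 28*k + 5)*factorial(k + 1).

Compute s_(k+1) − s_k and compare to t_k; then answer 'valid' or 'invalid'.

Invalid: residual 2**k*(8*k**4 + 56*k**3 + 120*k**2 + 119*k + 21)*factorial(k + 1)/((k + 4)*(k + 5)) ≠ 0.

s_(k+1) = -2**(k + 1)*(k + 4)*(4*k**2 + 6*k + 1)*factorial(k + 2)/(k + 5)
s_(k+1) − s_k = -2**k*(8*k**5 + 88*k**4 + 348*k**3 + 617*k**2 + 486*k + 79)*factorial(k + 1)/((k + 4)*(k + 5))
(s_(k+1) − s_k) − t_k = 2**k*(8*k**4 + 56*k**3 + 120*k**2 + 119*k + 21)*factorial(k + 1)/((k + 4)*(k + 5))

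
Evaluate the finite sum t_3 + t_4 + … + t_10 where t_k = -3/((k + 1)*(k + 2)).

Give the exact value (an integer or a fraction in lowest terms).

Σ = -1/2

t_(k+1)/t_k = (k + 1)/(k + 3).
Take A(k)=k + 1, B(k)=k + 3, C(k)=1.
f must satisfy (k + 1)·f(k+1) − (k + 2)·f(k) = 1.
From deg A=1, deg B=1, deg C=0: d=1.
Solving with deg f ≤ 1: f(k) = k.
Get s_k = R·t_k = -3*k/(k + 1) with R(k) = B(k−1)f(k)/C(k) = k*(k + 2).
Verify: -3/(k**2 + 3*k + 2) matches t_k.
Σ_(k=3)^(10) t_k = s_(11) − s_(3) = -11/4 − (-9/4) = -1/2.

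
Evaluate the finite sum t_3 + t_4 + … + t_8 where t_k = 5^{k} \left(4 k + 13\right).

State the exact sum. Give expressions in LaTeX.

Σ = 21483750

Step 1: r(k) = 5*(4*k + 17)/(4*k + 13).
Factor: A=5; B=1; C=k + 13/4.
Solve (5)·f(k+1) − (1)·f(k) = k + 13/4.
From deg A=0, deg B=0, deg C=1: d=1.
Coefficient equations give f(k) = (k + 2)/4.
Get s_k = R·t_k = 5**k*(k + 2) with R(k) = B(k−1)f(k)/C(k) = (k + 2)/(4*k + 13).
Check: Δs_k = 5**k*(4*k + 13). ✓
Σ_(k=3)^(8) t_k = s_(9) − s_(3) = 21484375 − (625) = 21483750.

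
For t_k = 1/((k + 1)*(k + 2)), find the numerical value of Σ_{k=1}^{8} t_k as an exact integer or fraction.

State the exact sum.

Σ = 2/5

Step 1: r(k) = (k + 1)/(k + 3).
Normal form (A,B,C) = (k + 1, k + 3, 1).
Key eq: (k + 1)·f(k+1) = (k + 2)·f(k) + (1).
Bound: deg f ≤ 1.
Solving with deg f ≤ 1: f(k) = k.
So s_k = (B(k−1)f/C)·t_k = (k*(k + 2))·t_k = k/(k + 1).
Verify: 1/(k**2 + 3*k + 2) matches t_k.
Sum = s_(9) − s_(1); s_(9) = 9/10, s_(1) = 1/2 ⇒ 2/5.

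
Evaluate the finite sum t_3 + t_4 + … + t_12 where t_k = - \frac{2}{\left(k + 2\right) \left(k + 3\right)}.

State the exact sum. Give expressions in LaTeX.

t_(k+1)/t_k = (k + 2)/(k + 4).
Factor: A=k + 2; B=k + 4; C=1.
Key eq: (k + 2)·f(k+1) = (k + 3)·f(k) + (1).
deg f ≤ 1 (via 1,1,0).
Solving with deg f ≤ 1: f(k) = k/2.
R(k) = B(k−1)·f(k)/C(k) = k*(k + 3)/2; s_k = R·t_k = -k/(k + 2).
Check: Δs_k = -2/(k**2 + 5*k + 6). ✓
Evaluate s at k=13 and k=3: -13/15 and -3/5; difference -4/15.

Σ = -4/15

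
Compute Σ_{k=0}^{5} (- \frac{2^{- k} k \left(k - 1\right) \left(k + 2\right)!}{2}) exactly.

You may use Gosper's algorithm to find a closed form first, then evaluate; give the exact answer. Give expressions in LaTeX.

r(k) = (k + 1)*(k + 3)/(2*(k - 1)) after simplifying.
Normal form (A,B,C) = (k/2 + 3/2, 1, k**2 - k).
Key eq: (k/2 + 3/2)·f(k+1) = (1)·f(k) + (k**2 - k).
d = 1 from the (1,0,2) case.
A polynomial solution: f(k) = 2*(k - 3).
Certificate R = B(k−1)f/C = 2*(k - 3)/(k*(k - 1)) gives s_k = -(k - 3)*factorial(k + 2)/2**k.
Δs = -k*(k - 1)*factorial(k + 2)/(2*2**k), as required.
Evaluate s at k=6 and k=0: -1890 and 6; difference -1896.

Σ = -1896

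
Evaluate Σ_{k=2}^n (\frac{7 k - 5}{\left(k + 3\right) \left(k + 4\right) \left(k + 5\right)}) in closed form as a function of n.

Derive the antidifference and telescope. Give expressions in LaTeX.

S(n) = \frac{11 n^{2} - 6 n - 5}{15 \left(n^{2} + 9 n + 20\right)}

Step 1: r(k) = (k + 3)*(7*k + 2)/((k + 6)*(7*k - 5)).
So A=k + 3 and B=k + 6, with C=k - 5/7.
Key eq: (k + 3)·f(k+1) = (k + 5)·f(k) + (k - 5/7).
deg f ≤ 2 (via 1,1,1).
Coefficient equations give f(k) = k*(2*k - 7)/21.
R(k) = B(k−1)·f(k)/C(k) = k*(k + 5)*(2*k - 7)/(3*(7*k - 5)); s_k = R·t_k = k*(2*k - 7)/(3*(k + 3)*(k + 4)).
Check: Δs_k = (7*k - 5)/(k**3 + 12*k**2 + 47*k + 60). ✓
Σ_(k=2)^n t_k = s_(n+1) − s_(2) = ((2*n**2 - 3*n - 5)/(3*(n**2 + 9*n + 20))) − (-1/15), i.e. (11*n**2 - 6*n - 5)/(15*(n**2 + 9*n + 20)).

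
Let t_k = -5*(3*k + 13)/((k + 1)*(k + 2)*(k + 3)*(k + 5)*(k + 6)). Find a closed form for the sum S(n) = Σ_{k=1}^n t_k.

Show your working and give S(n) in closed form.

S(n) = 5*n*(-n**2 - 11*n - 36)/(36*(n**3 + 11*n**2 + 36*n + 36))

Step 1: r(k) = (k + 1)*(k + 5)*(3*k + 16)/((k + 4)*(k + 7)*(3*k + 13)).
So A=k + 1 and B=k + 7, with C=k**2 + 25*k/3 + 52/3.
Set up (k + 1)·f(k+1) − (k + 6)·f(k) − (k**2 + 25*k/3 + 52/3) = 0.
Degrees (1,1,2) ⇒ d ≤ 5.
Coefficient equations give f(k) = k*(k + 3)*(k + 4)*(k**2 + 8*k + 17)/30.
R(k) = B(k−1)·f(k)/C(k) = k*(k + 3)*(k + 6)*(k**2 + 8*k + 17)/(10*(3*k + 13)); s_k = R·t_k = k*(-k**2 - 8*k - 17)/(2*(k**3 + 8*k**2 + 17*k + 10)).
Δs = 5*(-3*k - 13)/(k**5 + 17*k**4 + 107*k**3 + 307*k**2 + 396*k + 180), as required.
Telescope: S(n) = s_(n+1) − s_(1) = (-n**3 - 11*n**2 - 36*n - 26)/(2*(n**3 + 11*n**2 + 36*n + 36)) − (-13/36) = 5*n*(-n**2 - 11*n - 36)/(36*(n**3 + 11*n**2 + 36*n + 36)).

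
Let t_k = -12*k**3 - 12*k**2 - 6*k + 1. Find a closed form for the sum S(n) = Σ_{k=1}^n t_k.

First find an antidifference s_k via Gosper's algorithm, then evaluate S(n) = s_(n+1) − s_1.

Compute t_(k+1)/t_k: get (12*k**3 + 48*k**2 + 66*k + 29)/(12*k**3 + 12*k**2 + 6*k - 1).
So A=1 and B=1, with C=k**3 + k**2 + k/2 - 1/12.
Solve (1)·f(k+1) − (1)·f(k) = k**3 + k**2 + k/2 - 1/12.
From deg A=0, deg B=0, deg C=3: d=4.
Solving with deg f ≤ 4: f(k) = k*(3*k**3 - 2*k**2 - 2)/12.
Get s_k = R·t_k = k*(-3*k**3 + 2*k**2 + 2) with R(k) = B(k−1)f(k)/C(k) = k*(3*k**3 - 2*k**2 - 2)/(12*k**3 + 12*k**2 + 6*k - 1).
Check: Δs_k = -12*k**3 - 12*k**2 - 6*k + 1. ✓
s_(n+1) = -3*n**4 - 10*n**3 - 12*n**2 - 4*n + 1 and s_(1) = 1, so S(n) = n*(-3*n**3 - 10*n**2 - 12*n - 4).

S(n) = n*(-3*n**3 - 10*n**2 - 12*n - 4)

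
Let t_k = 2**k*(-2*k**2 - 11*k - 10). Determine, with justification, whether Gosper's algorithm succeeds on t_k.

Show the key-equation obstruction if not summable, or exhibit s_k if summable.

Yes. s_k = 2**k*k*(-2*k - 3).

Compute t_(k+1)/t_k: get 2*(2*k**2 + 15*k + 23)/(2*k**2 + 11*k + 10).
So A=2 and B=1, with C=k**2 + 11*k/2 + 5.
Key eq: (2)·f(k+1) = (1)·f(k) + (k**2 + 11*k/2 + 5).
Bound: deg f ≤ 2.
Solve for f: f(k) = k*(2*k + 3)/2 (degree 2 ≤ 2).
So s_k = (B(k−1)f/C)·t_k = (k*(2*k + 3)/(2*k**2 + 11*k + 10))·t_k = 2**k*k*(-2*k - 3).
s_(k+1) − s_k = 2**k*(-2*k**2 - 11*k - 10) = t_k.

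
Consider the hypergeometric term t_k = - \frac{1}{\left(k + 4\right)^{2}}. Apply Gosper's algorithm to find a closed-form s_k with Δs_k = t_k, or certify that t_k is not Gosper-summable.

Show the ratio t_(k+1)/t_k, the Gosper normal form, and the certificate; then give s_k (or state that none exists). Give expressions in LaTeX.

none (Gosper's algorithm certifies no s_k)

Compute t_(k+1)/t_k: get (k + 4)**2/(k + 5)**2.
Take A(k)=k**2 + 8*k + 16, B(k)=k**2 + 10*k + 25, C(k)=1.
Key eq: (k**2 + 8*k + 16)·f(k+1) = (k**2 + 8*k + 16)·f(k) + (1).
d = 0 from the (2,2,0) case.
Generic f = c0 gives residual -1; -1 = 0 cannot hold, so t_k is not Gosper-summable.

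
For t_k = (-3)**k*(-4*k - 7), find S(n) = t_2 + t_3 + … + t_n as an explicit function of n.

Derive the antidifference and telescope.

S(n) = -3*(-3)**n*n - 6*(-3)**n - 27

Ratio r(k) = 3*(-4*k - 11)/(4*k + 7).
A = -3, B = 1, C = k + 7/4.
Key eq: (-3)·f(k+1) = (1)·f(k) + (k + 7/4).
From deg A=0, deg B=0, deg C=1: d=1.
A polynomial solution: f(k) = -(k + 1)/4.
Then R = B(k−1)f/C = -(k + 1)/(4*k + 7), so s_k = R(k)·t_k = (-3)**k*(k + 1).
Δs = (-3)**k*(-4*k - 7), as required.
Σ_(k=2)^n t_k = s_(n+1) − s_(2) = ((-3)**(n + 1)*(n + 2)) − (27), i.e. -3*(-3)**n*n - 6*(-3)**n - 27.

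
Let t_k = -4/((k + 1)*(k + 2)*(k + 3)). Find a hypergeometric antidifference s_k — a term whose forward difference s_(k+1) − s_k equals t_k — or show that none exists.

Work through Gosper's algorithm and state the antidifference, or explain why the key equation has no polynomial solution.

r(k) = (k + 1)/(k + 4) after simplifying.
Normal form (A,B,C) = (k + 1, k + 4, 1).
f must satisfy (k + 1)·f(k+1) − (k + 3)·f(k) = 1.
Bound: deg f ≤ 2.
Solving with deg f ≤ 2: f(k) = k*(k + 3)/4.
Certificate R = B(k−1)f/C = k*(k + 3)**2/4 gives s_k = k*(-k - 3)/((k + 1)*(k + 2)).
Verify: -4/(k**3 + 6*k**2 + 11*k + 6) matches t_k.

s_k = k*(-k - 3)/((k + 1)*(k + 2))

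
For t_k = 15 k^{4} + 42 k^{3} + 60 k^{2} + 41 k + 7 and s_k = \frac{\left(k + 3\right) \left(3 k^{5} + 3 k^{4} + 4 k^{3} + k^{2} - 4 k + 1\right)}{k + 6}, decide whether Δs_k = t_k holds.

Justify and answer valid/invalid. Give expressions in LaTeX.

s_(k+1) = (3*k**6 + 30*k**5 + 118*k**4 + 245*k**3 + 281*k**2 + 156*k + 32)/(k + 7)
s_(k+1) − s_k = (15*k**6 + 201*k**5 + 849*k**4 + 1661*k**3 + 1860*k**2 + 1042*k + 171)/(k**2 + 13*k + 42)
(s_(k+1) − s_k) − t_k = 3*(-12*k**5 - 129*k**4 - 308*k**3 - 400*k**2 - 257*k - 41)/(k**2 + 13*k + 42)

Invalid: residual \frac{3 \left(- 12 k^{5} - 129 k^{4} - 308 k^{3} - 400 k^{2} - 257 k - 41\right)}{k^{2} + 13 k + 42} ≠ 0.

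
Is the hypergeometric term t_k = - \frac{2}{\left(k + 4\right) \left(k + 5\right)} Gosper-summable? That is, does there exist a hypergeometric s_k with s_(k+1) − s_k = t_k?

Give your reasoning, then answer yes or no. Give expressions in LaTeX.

Compute t_(k+1)/t_k: get (k + 4)/(k + 6).
A = k + 4, B = k + 6, C = 1.
Solve (k + 4)·f(k+1) − (k + 5)·f(k) = 1.
deg f ≤ 1 (via 1,1,0).
Solve for f: f(k) = k/4 (degree 1 ≤ 1).
So s_k = (B(k−1)f/C)·t_k = (k*(k + 5)/4)·t_k = -k/(2*k + 8).
Check: Δs_k = -2/(k**2 + 9*k + 20). ✓

Yes. s_k = - \frac{k}{2 k + 8}.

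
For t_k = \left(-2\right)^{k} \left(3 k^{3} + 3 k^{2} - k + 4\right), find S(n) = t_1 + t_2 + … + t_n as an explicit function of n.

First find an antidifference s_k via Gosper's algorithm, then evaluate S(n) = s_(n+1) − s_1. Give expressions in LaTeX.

Compute t_(k+1)/t_k: get 2*(-3*k**3 - 12*k**2 - 14*k - 9)/(3*k**3 + 3*k**2 - k + 4).
Normal form (A,B,C) = (-2, 1, k**3 + k**2 - k/3 + 4/3).
Need (-2)·f(k+1) − (1)·f(k) = k**3 + k**2 - k/3 + 4/3.
Bound: deg f ≤ 3.
A polynomial solution: f(k) = -(k**3 - k**2 - k + 2)/3.
Then R = B(k−1)f/C = -(k**3 - k**2 - k + 2)/(3*k**3 + 3*k**2 - k + 4), so s_k = R(k)·t_k = (-2)**k*(-k**3 + k**2 + k - 2).
Δs = (-2)**k*(3*k**3 + 3*k**2 - k + 4), as required.
Σ_(k=1)^n t_k = s_(n+1) − s_(1) = (2*(-2)**n*(n**3 + 2*n**2 + 1)) − (2), i.e. 2*(-2)**n*n**3 + 4*(-2)**n*n**2 + 2*(-2)**n - 2.

S(n) = 2 \left(-2\right)^{n} n^{3} + 4 \left(-2\right)^{n} n^{2} + 2 \left(-2\right)^{n} - 2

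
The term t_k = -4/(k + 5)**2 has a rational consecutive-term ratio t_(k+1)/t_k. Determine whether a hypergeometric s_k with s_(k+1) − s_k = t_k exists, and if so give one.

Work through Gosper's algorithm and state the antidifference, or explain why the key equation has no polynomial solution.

none (Gosper's algorithm certifies no s_k)

Step 1: r(k) = (k + 5)**2/(k + 6)**2.
So A=k**2 + 10*k + 25 and B=k**2 + 12*k + 36, with C=1.
Key eq: (k**2 + 10*k + 25)·f(k+1) = (k**2 + 10*k + 25)·f(k) + (1).
From deg A=2, deg B=2, deg C=0: d=0.
f = c0 ⇒ A·f(k+1) − B(k−1)·f(k) − C = -1. The system {-1 = 0} is inconsistent; no antidifference.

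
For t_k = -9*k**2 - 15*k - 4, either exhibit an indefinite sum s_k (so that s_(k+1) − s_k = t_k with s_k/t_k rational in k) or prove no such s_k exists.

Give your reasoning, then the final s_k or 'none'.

s_k = k*(-3*k**2 - 3*k + 2)

r(k) = (3*k + 7)/(3*k + 1) after simplifying.
Factor: A=1; B=1; C=k**2 + 5*k/3 + 4/9.
f must satisfy (1)·f(k+1) − (1)·f(k) = k**2 + 5*k/3 + 4/9.
Bound: deg f ≤ 3.
A polynomial solution: f(k) = k*(3*k**2 + 3*k - 2)/9.
Certificate R = B(k−1)f/C = k*(3*k**2 + 3*k - 2)/((3*k + 1)*(3*k + 4)) gives s_k = k*(-3*k**2 - 3*k + 2).
Verify: -9*k**2 - 15*k - 4 matches t_k.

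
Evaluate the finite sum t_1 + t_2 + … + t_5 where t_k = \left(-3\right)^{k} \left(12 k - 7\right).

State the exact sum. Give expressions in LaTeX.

Compute t_(k+1)/t_k: get 3*(-12*k - 5)/(12*k - 7).
Factor: A=-3; B=1; C=k - 7/12.
Key eq: (-3)·f(k+1) = (1)·f(k) + (k - 7/12).
deg f ≤ 1 (via 0,0,1).
Solving with deg f ≤ 1: f(k) = -(3*k - 4)/12.
R(k) = B(k−1)·f(k)/C(k) = -(3*k - 4)/(12*k - 7); s_k = R·t_k = (-3)**k*(4 - 3*k).
Check: Δs_k = (-3)**k*(12*k - 7). ✓
Sum = s_(6) − s_(1); s_(6) = -10206, s_(1) = -3 ⇒ -10203.

Σ = -10203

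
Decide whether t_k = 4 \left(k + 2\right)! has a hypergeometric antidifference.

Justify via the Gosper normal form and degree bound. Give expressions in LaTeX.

No; the degree bound rules out any f.

Ratio r(k) = k + 3.
Normal form (A,B,C) = (k + 3, 1, 1).
f must satisfy (k + 3)·f(k+1) − (1)·f(k) = 1.
From deg A=1, deg B=0, deg C=0: d=-1.
deg f ≤ -1 is impossible — no certificate.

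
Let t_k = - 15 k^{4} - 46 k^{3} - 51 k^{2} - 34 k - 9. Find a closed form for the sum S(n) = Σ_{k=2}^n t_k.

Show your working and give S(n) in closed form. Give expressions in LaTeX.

Compute t_(k+1)/t_k: get (15*k**4 + 106*k**3 + 279*k**2 + 334*k + 155)/(15*k**4 + 46*k**3 + 51*k**2 + 34*k + 9).
Take A(k)=1, B(k)=1, C(k)=k**4 + 46*k**3/15 + 17*k**2/5 + 34*k/15 + 3/5.
Solve (1)·f(k+1) − (1)·f(k) = k**4 + 46*k**3/15 + 17*k**2/5 + 34*k/15 + 3/5.
deg f ≤ 5 (via 0,0,4).
Match coefficients ⇒ f(k) = k**2*(3*k**3 + 4*k**2 - k + 3)/15.
R(k) = B(k−1)·f(k)/C(k) = k**2*(3*k**3 + 4*k**2 - k + 3)/(15*k**4 + 46*k**3 + 51*k**2 + 34*k + 9); s_k = R·t_k = k**2*(-3*k**3 - 4*k**2 + k - 3).
Δs = -15*k**4 - 46*k**3 - 51*k**2 - 34*k - 9, as required.
Evaluate: s_(n+1) = -3*n**5 - 19*n**4 - 45*n**3 - 54*n**2 - 34*n - 9; subtract s_(2) = -164 ⇒ S(n) = -3*n**5 - 19*n**4 - 45*n**3 - 54*n**2 - 34*n + 155.

S(n) = - 3 n^{5} - 19 n^{4} - 45 n^{3} - 54 n^{2} - 34 n + 155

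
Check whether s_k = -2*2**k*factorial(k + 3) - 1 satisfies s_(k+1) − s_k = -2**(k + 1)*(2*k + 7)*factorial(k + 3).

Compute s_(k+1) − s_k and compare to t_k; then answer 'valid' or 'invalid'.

valid; difference matches t_k

s_(k+1) = -2*2**(k + 1)*factorial(k + 4) - 1
s_(k+1) − s_k = -2**(k + 1)*(2*k + 7)*factorial(k + 3)
(s_(k+1) − s_k) − t_k = 0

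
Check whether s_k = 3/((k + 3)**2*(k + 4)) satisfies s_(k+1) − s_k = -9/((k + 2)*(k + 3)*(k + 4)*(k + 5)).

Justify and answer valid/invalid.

Invalid: residual 6*(2*k + 7)/(k**6 + 21*k**5 + 181*k**4 + 819*k**3 + 2050*k**2 + 2688*k + 1440) ≠ 0.

s_(k+1) = 3/((k + 4)**2*(k + 5))
s_(k+1) − s_k = 3*((k + 3)**2 - (k + 4)*(k + 5))/((k + 3)**2*(k + 4)**2*(k + 5))
(s_(k+1) − s_k) − t_k = 6*(2*k + 7)/(k**6 + 21*k**5 + 181*k**4 + 819*k**3 + 2050*k**2 + 2688*k + 1440)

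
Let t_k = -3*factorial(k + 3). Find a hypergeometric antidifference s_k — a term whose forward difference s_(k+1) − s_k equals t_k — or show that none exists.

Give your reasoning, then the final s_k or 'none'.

no hypergeometric antidifference exists

Ratio r(k) = k + 4.
Take A(k)=k + 4, B(k)=1, C(k)=1.
Key eq: (k + 4)·f(k+1) = (1)·f(k) + (1).
d = -1 from the (1,0,0) case.
Bound -1 < 0, so the key equation has no polynomial solution.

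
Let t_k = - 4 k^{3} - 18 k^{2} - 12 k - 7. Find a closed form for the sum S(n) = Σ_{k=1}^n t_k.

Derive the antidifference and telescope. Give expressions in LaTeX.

S(n) = n \left(- n^{3} - 8 n^{2} - 16 n - 16\right)

Compute t_(k+1)/t_k: get (4*k**3 + 30*k**2 + 60*k + 41)/(4*k**3 + 18*k**2 + 12*k + 7).
So A=1 and B=1, with C=k**3 + 9*k**2/2 + 3*k + 7/4.
Key eq: (1)·f(k+1) = (1)·f(k) + (k**3 + 9*k**2/2 + 3*k + 7/4).
Degrees (0,0,3) ⇒ d ≤ 4.
Coefficient equations give f(k) = k*(k**3 + 4*k**2 - 2*k + 4)/4.
Certificate R = B(k−1)f/C = k*(k**3 + 4*k**2 - 2*k + 4)/(4*k**3 + 18*k**2 + 12*k + 7) gives s_k = k*(-k**3 - 4*k**2 + 2*k - 4).
Check: Δs_k = -4*k**3 - 18*k**2 - 12*k - 7. ✓
Telescope: S(n) = s_(n+1) − s_(1) = -n**4 - 8*n**3 - 16*n**2 - 16*n - 7 − (-7) = n*(-n**3 - 8*n**2 - 16*n - 16).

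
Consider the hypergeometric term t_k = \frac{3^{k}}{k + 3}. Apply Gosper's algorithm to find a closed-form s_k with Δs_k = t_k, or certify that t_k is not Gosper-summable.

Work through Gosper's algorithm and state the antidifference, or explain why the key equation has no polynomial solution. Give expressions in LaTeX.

not Gosper-summable; s_k does not exist

Compute t_(k+1)/t_k: get 3*(k + 3)/(k + 4).
Factor: A=3*k + 9; B=k + 4; C=1.
Key eq: (3*k + 9)·f(k+1) = (k + 3)·f(k) + (1).
deg f ≤ -1 (via 1,1,0).
Bound -1 < 0, so the key equation has no polynomial solution.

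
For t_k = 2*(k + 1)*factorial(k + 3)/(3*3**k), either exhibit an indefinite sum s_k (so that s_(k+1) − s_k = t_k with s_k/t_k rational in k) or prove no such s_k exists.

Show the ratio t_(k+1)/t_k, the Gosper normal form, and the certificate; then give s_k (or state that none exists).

Step 1: r(k) = (k + 2)*(k + 4)/(3*(k + 1)).
Factor: A=k/3 + 4/3; B=1; C=k + 1.
Set up (k/3 + 4/3)·f(k+1) − (1)·f(k) − (k + 1) = 0.
Bound: deg f ≤ 0.
A polynomial solution: f(k) = 3.
Then R = B(k−1)f/C = 3/(k + 1), so s_k = R(k)·t_k = 2*factorial(k + 3)/3**k.
Check: Δs_k = 2*(k + 1)*factorial(k + 3)/(3*3**k). ✓

s_k = 2*factorial(k + 3)/3**k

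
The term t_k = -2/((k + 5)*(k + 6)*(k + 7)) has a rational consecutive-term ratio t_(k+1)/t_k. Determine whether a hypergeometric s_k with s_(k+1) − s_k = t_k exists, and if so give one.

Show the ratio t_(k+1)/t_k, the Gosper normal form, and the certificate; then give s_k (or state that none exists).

Compute t_(k+1)/t_k: get (k + 5)/(k + 8).
Take A(k)=k + 5, B(k)=k + 8, C(k)=1.
f must satisfy (k + 5)·f(k+1) − (k + 7)·f(k) = 1.
From deg A=1, deg B=1, deg C=0: d=2.
Solving with deg f ≤ 2: f(k) = k*(k + 11)/60.
Get s_k = R·t_k = k*(-k - 11)/(30*(k + 5)*(k + 6)) with R(k) = B(k−1)f(k)/C(k) = k*(k + 7)*(k + 11)/60.
Check: Δs_k = -2/(k**3 + 18*k**2 + 107*k + 210). ✓

s_k = k*(-k - 11)/(30*(k + 5)*(k + 6))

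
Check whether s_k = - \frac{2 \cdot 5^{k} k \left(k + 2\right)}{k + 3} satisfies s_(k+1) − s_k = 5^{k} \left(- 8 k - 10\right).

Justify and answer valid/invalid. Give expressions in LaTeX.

s_(k+1) = -10*5**k*(k + 1)*(k + 3)/(k + 4)
s_(k+1) − s_k = 5**k*(-8*k**3 - 58*k**2 - 134*k - 90)/(k**2 + 7*k + 12)
(s_(k+1) − s_k) − t_k = 5**k*(8*k**2 + 32*k + 30)/(k**2 + 7*k + 12)

Invalid: residual \frac{5^{k} \left(8 k^{2} + 32 k + 30\right)}{k^{2} + 7 k + 12} ≠ 0.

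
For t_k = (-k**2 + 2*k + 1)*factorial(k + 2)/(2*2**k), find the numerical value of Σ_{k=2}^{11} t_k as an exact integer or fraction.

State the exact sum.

Σ = -170270112

t_(k+1)/t_k = (k + 3)*(2*k - (k + 1)**2 + 3)/(2*(-k**2 + 2*k + 1)).
Take A(k)=k/2 + 3/2, B(k)=1, C(k)=k**2 - 2*k - 1.
Set up (k/2 + 3/2)·f(k+1) − (1)·f(k) − (k**2 - 2*k - 1) = 0.
Bound: deg f ≤ 1.
Match coefficients ⇒ f(k) = 2*(k - 4).
So s_k = (B(k−1)f/C)·t_k = (2*(k - 4)/(k**2 - 2*k - 1))·t_k = -(k - 4)*factorial(k + 2)/2**k.
Check: Δs_k = (-k**2 + 2*k + 1)*factorial(k + 2)/(2*2**k). ✓
Telescoping: Σ = s_(12) − s_(2) = -170270100 − (12) = -170270112.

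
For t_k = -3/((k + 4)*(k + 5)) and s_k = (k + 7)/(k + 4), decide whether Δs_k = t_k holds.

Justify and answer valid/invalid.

valid; difference matches t_k

s_(k+1) = (k + 8)/(k + 5)
s_(k+1) − s_k = -3/(k**2 + 9*k + 20)
(s_(k+1) − s_k) − t_k = 0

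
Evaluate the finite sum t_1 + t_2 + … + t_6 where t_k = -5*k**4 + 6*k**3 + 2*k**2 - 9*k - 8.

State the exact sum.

The ratio is (5*k**4 + 14*k**3 + 10*k**2 + 7*k + 14)/(5*k**4 - 6*k**3 - 2*k**2 + 9*k + 8).
Factor: A=1; B=1; C=k**4 - 6*k**3/5 - 2*k**2/5 + 9*k/5 + 8/5.
Solve (1)·f(k+1) − (1)·f(k) = k**4 - 6*k**3/5 - 2*k**2/5 + 9*k/5 + 8/5.
d = 5 from the (0,0,4) case.
Coefficient equations give f(k) = k*(k**4 - 4*k**3 + 4*k**2 + 4*k + 3)/5.
So s_k = (B(k−1)f/C)·t_k = (k*(k**4 - 4*k**3 + 4*k**2 + 4*k + 3)/(5*k**4 - 6*k**3 - 2*k**2 + 9*k + 8))·t_k = k*(-k**4 + 4*k**3 - 4*k**2 - 4*k - 3).
Verify: -5*k**4 + 6*k**3 + 2*k**2 - 9*k - 8 matches t_k.
Evaluate s at k=7 and k=1: -8792 and -8; difference -8784.

Σ = -8784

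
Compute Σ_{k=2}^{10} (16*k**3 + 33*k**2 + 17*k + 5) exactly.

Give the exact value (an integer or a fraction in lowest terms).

t_(k+1)/t_k = (16*k**3 + 81*k**2 + 131*k + 71)/(16*k**3 + 33*k**2 + 17*k + 5).
A = 1, B = 1, C = k**3 + 33*k**2/16 + 17*k/16 + 5/16.
f must satisfy (1)·f(k+1) − (1)·f(k) = k**3 + 33*k**2/16 + 17*k/16 + 5/16.
Degrees (0,0,3) ⇒ d ≤ 4.
Solve for f: f(k) = k*(4*k**3 + 3*k**2 - 4*k + 2)/16 (degree 4 ≤ 4).
Then R = B(k−1)f/C = k*(4*k**3 + 3*k**2 - 4*k + 2)/(16*k**3 + 33*k**2 + 17*k + 5), so s_k = R(k)·t_k = k*(4*k**3 + 3*k**2 - 4*k + 2).
s_(k+1) − s_k = 16*k**3 + 33*k**2 + 17*k + 5 = t_k.
Evaluate s at k=11 and k=2: 62095 and 76; difference 62019.

Σ = 62019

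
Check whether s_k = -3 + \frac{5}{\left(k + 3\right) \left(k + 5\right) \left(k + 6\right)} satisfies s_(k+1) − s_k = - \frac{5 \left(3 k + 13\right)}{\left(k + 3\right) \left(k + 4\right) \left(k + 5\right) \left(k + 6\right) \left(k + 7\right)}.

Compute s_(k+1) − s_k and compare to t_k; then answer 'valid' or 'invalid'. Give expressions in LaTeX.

s_(k+1) = -3 + 5/((k + 4)*(k + 6)*(k + 7))
s_(k+1) − s_k = 5*(-3*k - 13)/(k**5 + 25*k**4 + 245*k**3 + 1175*k**2 + 2754*k + 2520)
(s_(k+1) − s_k) − t_k = 0

valid; difference matches t_k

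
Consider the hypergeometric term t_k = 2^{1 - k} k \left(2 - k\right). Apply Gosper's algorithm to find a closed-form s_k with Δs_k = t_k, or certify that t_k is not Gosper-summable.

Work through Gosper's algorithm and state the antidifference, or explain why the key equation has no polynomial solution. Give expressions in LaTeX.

s_k = 2^{2 - k} \left(k^{2} + 1\right)

Step 1: r(k) = (k**2 - 1)/(2*k*(k - 2)).
Normal form (A,B,C) = (1/2, 1, k**2 - 2*k).
Solve (1/2)·f(k+1) − (1)·f(k) = k**2 - 2*k.
Degrees (0,0,2) ⇒ d ≤ 2.
A polynomial solution: f(k) = -2*(k**2 + 1).
Certificate R = B(k−1)f/C = -2*(k**2 + 1)/(k*(k - 2)) gives s_k = 2**(2 - k)*(k**2 + 1).
Verify: 2**(1 - k)*k*(2 - k) matches t_k.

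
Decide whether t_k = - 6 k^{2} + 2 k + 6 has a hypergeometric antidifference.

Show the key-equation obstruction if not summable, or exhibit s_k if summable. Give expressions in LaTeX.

t_(k+1)/t_k = (k - 3*(k + 1)**2 + 4)/(-3*k**2 + k + 3).
Normal form (A,B,C) = (1, 1, k**2 - k/3 - 1).
Solve (1)·f(k+1) − (1)·f(k) = k**2 - k/3 - 1.
Degrees (0,0,2) ⇒ d ≤ 3.
Solving with deg f ≤ 3: f(k) = k*(k**2 - 2*k - 2)/3.
So s_k = (B(k−1)f/C)·t_k = (k*(k**2 - 2*k - 2)/(3*k**2 - k - 3))·t_k = 2*k*(-k**2 + 2*k + 2).
Δs = -6*k**2 + 2*k + 6, as required.

Yes. s_k = 2 k \left(- k^{2} + 2 k + 2\right).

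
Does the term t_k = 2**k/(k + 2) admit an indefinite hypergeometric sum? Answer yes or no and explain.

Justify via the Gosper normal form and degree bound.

No. Not Gosper-summable.

The ratio is 2*(k + 2)/(k + 3).
A = 2*k + 4, B = k + 3, C = 1.
Key eq: (2*k + 4)·f(k+1) = (k + 2)·f(k) + (1).
d = -1 from the (1,1,0) case.
Negative degree bound (-1): no f exists, t_k not Gosper-summable.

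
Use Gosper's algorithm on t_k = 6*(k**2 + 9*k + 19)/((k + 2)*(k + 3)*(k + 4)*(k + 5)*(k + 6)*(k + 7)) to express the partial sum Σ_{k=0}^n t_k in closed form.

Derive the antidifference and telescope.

The ratio is (k + 2)*(9*k + (k + 1)**2 + 28)/((k + 8)*(k**2 + 9*k + 19)).
A = k + 2, B = k + 8, C = k**2 + 9*k + 19.
Solve (k + 2)·f(k+1) − (k + 7)·f(k) = k**2 + 9*k + 19.
deg f ≤ 5 (via 1,1,2).
Coefficient equations give f(k) = k*(k + 3)*(k + 5)*(k**2 + 12*k + 44)/144.
So s_k = (B(k−1)f/C)·t_k = (k*(k + 3)*(k + 5)*(k + 7)*(k**2 + 12*k + 44)/(144*(k**2 + 9*k + 19)))·t_k = k*(k**2 + 12*k + 44)/(24*(k**3 + 12*k**2 + 44*k + 48)).
s_(k+1) − s_k = 6*(k**2 + 9*k + 19)/(k**6 + 27*k**5 + 295*k**4 + 1665*k**3 + 5104*k**2 + 8028*k + 5040) = t_k.
s_(n+1) = (n**3 + 15*n**2 + 71*n + 57)/(24*(n**3 + 15*n**2 + 71*n + 105)) and s_(0) = 0, so S(n) = (n**3 + 15*n**2 + 71*n + 57)/(24*(n**3 + 15*n**2 + 71*n + 105)).

S(n) = (n**3 + 15*n**2 + 71*n + 57)/(24*(n**3 + 15*n**2 + 71*n + 105))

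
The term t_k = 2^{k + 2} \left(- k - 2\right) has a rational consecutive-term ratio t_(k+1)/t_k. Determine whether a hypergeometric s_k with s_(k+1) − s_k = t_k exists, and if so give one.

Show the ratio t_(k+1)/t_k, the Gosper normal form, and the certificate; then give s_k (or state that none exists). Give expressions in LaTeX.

r(k) = 2*(k + 3)/(k + 2) after simplifying.
Take A(k)=2, B(k)=1, C(k)=k + 2.
Need (2)·f(k+1) − (1)·f(k) = k + 2.
Degrees (0,0,1) ⇒ d ≤ 1.
Coefficient equations give f(k) = k.
Get s_k = R·t_k = -2**(k + 2)*k with R(k) = B(k−1)f(k)/C(k) = k/(k + 2).
s_(k+1) − s_k = 2**(k + 2)*(-k - 2) = t_k.

s_k = - 2^{k + 2} k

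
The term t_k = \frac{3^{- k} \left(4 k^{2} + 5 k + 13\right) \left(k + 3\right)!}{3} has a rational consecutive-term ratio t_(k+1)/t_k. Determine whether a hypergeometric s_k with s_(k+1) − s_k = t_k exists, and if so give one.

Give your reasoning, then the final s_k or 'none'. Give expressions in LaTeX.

s_k = 3^{- k} \left(4 k - 3\right) \left(k + 3\right)!

Ratio r(k) = (k + 4)*(5*k + 4*(k + 1)**2 + 18)/(3*(4*k**2 + 5*k + 13)).
Normal form (A,B,C) = (k/3 + 4/3, 1, k**2 + 5*k/4 + 13/4).
Set up (k/3 + 4/3)·f(k+1) − (1)·f(k) − (k**2 + 5*k/4 + 13/4) = 0.
Bound: deg f ≤ 1.
A polynomial solution: f(k) = 3*(4*k - 3)/4.
Get s_k = R·t_k = (4*k - 3)*factorial(k + 3)/3**k with R(k) = B(k−1)f(k)/C(k) = 3*(4*k - 3)/(4*k**2 + 5*k + 13).
Verify: (4*k**2 + 5*k + 13)*factorial(k + 3)/(3*3**k) matches t_k.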